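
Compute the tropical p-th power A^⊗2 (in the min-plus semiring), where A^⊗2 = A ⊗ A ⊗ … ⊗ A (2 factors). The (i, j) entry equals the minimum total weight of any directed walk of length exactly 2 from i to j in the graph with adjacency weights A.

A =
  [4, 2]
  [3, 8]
A^⊗2 =
  [5, 6]
  [7, 5]

Each entry (A^⊗2)_ij equals the minimum over all length-2 walks i = v_0 → v_1 → … → v_2 = j of Σ_t A[v_t][v_{t+1}]. For example, for (i, j) = (0, 1) we minimise over 2 possible intermediate vertex sequences; the minimum is 6, attained along the walk 0 → 0 → 1.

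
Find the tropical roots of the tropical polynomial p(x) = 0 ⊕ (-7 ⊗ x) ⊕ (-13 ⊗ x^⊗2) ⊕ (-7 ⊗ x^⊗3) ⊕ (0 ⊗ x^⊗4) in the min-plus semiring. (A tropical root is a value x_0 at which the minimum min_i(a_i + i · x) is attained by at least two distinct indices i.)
Roots: {-7, -6, 6, 7}

Each tropical root is a break point of the lower envelope of the lines y = a_i + i · x (there are 5 lines, with slopes 0, 1, ..., 4). Only the lines that attain the minimum somewhere contribute to roots; other lines are dominated. Here the surviving (envelope) indices are i = 4, i = 3, i = 2, i = 1, i = 0.
Intersections between consecutive envelope lines give the roots: for adjacent envelope indices i < j the intersection is x = (a_i − a_j) / (j − i). Reading off the sorted break points: {-7, -6, 6, 7}.
Verification: at each break x_0, at least two indices attain the minimum of min_i(a_i + i · x_0).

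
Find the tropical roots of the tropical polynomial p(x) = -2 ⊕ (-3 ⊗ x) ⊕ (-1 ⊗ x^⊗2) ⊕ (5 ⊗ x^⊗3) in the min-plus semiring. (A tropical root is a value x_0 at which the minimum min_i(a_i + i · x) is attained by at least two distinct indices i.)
Roots: {-6, -2, 1}

Each tropical root is a break point of the lower envelope of the lines y = a_i + i · x (there are 4 lines, with slopes 0, 1, ..., 3). Only the lines that attain the minimum somewhere contribute to roots; other lines are dominated. Here the surviving (envelope) indices are i = 3, i = 2, i = 1, i = 0.
Intersections between consecutive envelope lines give the roots: for adjacent envelope indices i < j the intersection is x = (a_i − a_j) / (j − i). Reading off the sorted break points: {-6, -2, 1}.
Verification: at each break x_0, at least two indices attain the minimum of min_i(a_i + i · x_0).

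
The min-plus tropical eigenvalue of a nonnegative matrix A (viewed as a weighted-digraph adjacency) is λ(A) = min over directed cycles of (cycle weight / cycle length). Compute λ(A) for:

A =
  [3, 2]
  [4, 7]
λ(A) = 3

Enumerate directed cycles and compute their means (weight / length). Sample:
  cycle 0 → 0: weight = 3, length = 1, mean = 3/1 ≈ 3.000
  cycle 1 → 1: weight = 7, length = 1, mean = 7/1 ≈ 7.000
  cycle 0 → 1 → 0: weight = 6, length = 2, mean = 6/2 ≈ 3.000
  cycle 1 → 0 → 1: weight = 6, length = 2, mean = 6/2 ≈ 3.000
Minimum mean = 3.000, attained e.g. along the cycle 0 → 0 with weight 3 and length 1. So λ(A) = 3/1 = 3.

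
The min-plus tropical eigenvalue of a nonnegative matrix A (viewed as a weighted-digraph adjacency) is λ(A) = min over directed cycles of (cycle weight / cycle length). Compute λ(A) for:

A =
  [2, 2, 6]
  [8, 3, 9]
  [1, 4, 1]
λ(A) = 1

Enumerate directed cycles and compute their means (weight / length). Sample:
  cycle 0 → 0: weight = 2, length = 1, mean = 2/1 ≈ 2.000
  cycle 1 → 1: weight = 3, length = 1, mean = 3/1 ≈ 3.000
  cycle 2 → 2: weight = 1, length = 1, mean = 1/1 ≈ 1.000
  cycle 0 → 1 → 0: weight = 10, length = 2, mean = 10/2 ≈ 5.000
  cycle 0 → 2 → 0: weight = 7, length = 2, mean = 7/2 ≈ 3.500
  cycle 1 → 0 → 1: weight = 10, length = 2, mean = 10/2 ≈ 5.000
Minimum mean = 1.000, attained e.g. along the cycle 2 → 2 with weight 1 and length 1. So λ(A) = 1/1 = 1.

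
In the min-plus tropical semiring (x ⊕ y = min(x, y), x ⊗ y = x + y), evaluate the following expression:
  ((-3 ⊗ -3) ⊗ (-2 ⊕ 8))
((-3 ⊗ -3) ⊗ (-2 ⊕ 8)) = -8

Expand innermost to outermost. Recall ⊕ takes the minimum of its arguments and ⊗ takes their sum. Working out the expression ((-3 ⊗ -3) ⊗ (-2 ⊕ 8)) gives -8.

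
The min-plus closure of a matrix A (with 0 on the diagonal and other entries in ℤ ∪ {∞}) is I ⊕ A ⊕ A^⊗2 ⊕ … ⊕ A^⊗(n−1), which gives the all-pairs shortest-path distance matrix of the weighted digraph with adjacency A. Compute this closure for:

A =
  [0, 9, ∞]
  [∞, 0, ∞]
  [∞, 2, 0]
Closure =
  [0, 9, ∞]
  [∞, 0, ∞]
  [∞, 2, 0]

This is the Floyd-Warshall all-pairs shortest-path computation. For each intermediate vertex k = 0, 1, …, 2, update dist[i][j] ← min(dist[i][j], dist[i][k] + dist[k][j]). The final matrix gives, for each (i, j), the minimum total weight of any directed path from i to j (possibly empty when i = j).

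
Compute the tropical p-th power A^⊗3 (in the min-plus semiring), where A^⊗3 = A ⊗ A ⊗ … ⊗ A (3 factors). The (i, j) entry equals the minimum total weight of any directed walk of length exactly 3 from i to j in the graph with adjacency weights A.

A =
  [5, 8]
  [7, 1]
A^⊗3 =
  [15, 10]
  [9, 3]

Each entry (A^⊗3)_ij equals the minimum over all length-3 walks i = v_0 → v_1 → … → v_3 = j of Σ_t A[v_t][v_{t+1}]. For example, for (i, j) = (0, 1) we minimise over 4 possible intermediate vertex sequences; the minimum is 10, attained along the walk 0 → 1 → 1 → 1.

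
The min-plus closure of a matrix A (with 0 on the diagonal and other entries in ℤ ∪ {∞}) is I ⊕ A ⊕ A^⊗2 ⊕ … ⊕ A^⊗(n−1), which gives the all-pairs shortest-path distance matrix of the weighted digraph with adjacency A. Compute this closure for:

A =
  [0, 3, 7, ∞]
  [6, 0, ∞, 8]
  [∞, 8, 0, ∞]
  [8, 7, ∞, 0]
Closure =
  [0, 3, 7, 11]
  [6, 0, 13, 8]
  [14, 8, 0, 16]
  [8, 7, 15, 0]

This is the Floyd-Warshall all-pairs shortest-path computation. For each intermediate vertex k = 0, 1, …, 3, update dist[i][j] ← min(dist[i][j], dist[i][k] + dist[k][j]). The final matrix gives, for each (i, j), the minimum total weight of any directed path from i to j (possibly empty when i = j).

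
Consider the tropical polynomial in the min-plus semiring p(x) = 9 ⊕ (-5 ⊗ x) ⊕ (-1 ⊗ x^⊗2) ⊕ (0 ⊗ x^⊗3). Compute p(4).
p(4) = -1

A tropical monomial a ⊗ x^⊗i evaluates to a + i · x. Evaluating each term at x = 4:
  Term 0 contributes 9 + 0 · 4 = 9
  Term 1 contributes -5 + 1 · 4 = -1
  Term 2 contributes -1 + 2 · 4 = 7
  Term 3 contributes 0 + 3 · 4 = 12
p(4) = ⊕ of these = min[9, -1, 7, 12] = -1.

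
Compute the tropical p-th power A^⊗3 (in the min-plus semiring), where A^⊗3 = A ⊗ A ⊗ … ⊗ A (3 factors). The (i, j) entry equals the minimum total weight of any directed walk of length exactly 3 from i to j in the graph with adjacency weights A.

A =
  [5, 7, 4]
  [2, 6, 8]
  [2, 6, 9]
A^⊗3 =
  [11, 13, 10]
  [8, 12, 11]
  [8, 12, 11]

Each entry (A^⊗3)_ij equals the minimum over all length-3 walks i = v_0 → v_1 → … → v_3 = j of Σ_t A[v_t][v_{t+1}]. For example, for (i, j) = (0, 2) we minimise over 9 possible intermediate vertex sequences; the minimum is 10, attained along the walk 0 → 2 → 0 → 2.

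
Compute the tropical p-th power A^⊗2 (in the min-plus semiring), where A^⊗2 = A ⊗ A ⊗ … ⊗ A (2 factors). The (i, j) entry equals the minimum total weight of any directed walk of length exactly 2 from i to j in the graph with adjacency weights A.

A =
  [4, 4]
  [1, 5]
A^⊗2 =
  [5, 8]
  [5, 5]

Each entry (A^⊗2)_ij equals the minimum over all length-2 walks i = v_0 → v_1 → … → v_2 = j of Σ_t A[v_t][v_{t+1}]. For example, for (i, j) = (0, 1) we minimise over 2 possible intermediate vertex sequences; the minimum is 8, attained along the walk 0 → 0 → 1.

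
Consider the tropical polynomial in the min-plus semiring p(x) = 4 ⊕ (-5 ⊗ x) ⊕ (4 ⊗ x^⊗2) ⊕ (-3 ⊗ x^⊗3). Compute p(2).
p(2) = -3

A tropical monomial a ⊗ x^⊗i evaluates to a + i · x. Evaluating each term at x = 2:
  Term 0 contributes 4 + 0 · 2 = 4
  Term 1 contributes -5 + 1 · 2 = -3
  Term 2 contributes 4 + 2 · 2 = 8
  Term 3 contributes -3 + 3 · 2 = 3
p(2) = ⊕ of these = min[4, -3, 8, 3] = -3.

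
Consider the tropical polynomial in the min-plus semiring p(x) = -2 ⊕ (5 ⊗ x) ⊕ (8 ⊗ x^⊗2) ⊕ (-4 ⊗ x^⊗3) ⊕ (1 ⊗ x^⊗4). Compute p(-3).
p(-3) = -13

A tropical monomial a ⊗ x^⊗i evaluates to a + i · x. Evaluating each term at x = -3:
  Term 0 contributes -2 + 0 · -3 = -2
  Term 1 contributes 5 + 1 · -3 = 2
  Term 2 contributes 8 + 2 · -3 = 2
  Term 3 contributes -4 + 3 · -3 = -13
  Term 4 contributes 1 + 4 · -3 = -11
p(-3) = ⊕ of these = min[-2, 2, 2, -13, -11] = -13.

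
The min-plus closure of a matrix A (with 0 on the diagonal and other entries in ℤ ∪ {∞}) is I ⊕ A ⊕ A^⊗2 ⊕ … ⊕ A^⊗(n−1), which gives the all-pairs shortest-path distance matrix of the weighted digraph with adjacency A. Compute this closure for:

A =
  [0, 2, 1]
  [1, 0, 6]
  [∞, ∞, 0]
Closure =
  [0, 2, 1]
  [1, 0, 2]
  [∞, ∞, 0]

This is the Floyd-Warshall all-pairs shortest-path computation. For each intermediate vertex k = 0, 1, …, 2, update dist[i][j] ← min(dist[i][j], dist[i][k] + dist[k][j]). The final matrix gives, for each (i, j), the minimum total weight of any directed path from i to j (possibly empty when i = j).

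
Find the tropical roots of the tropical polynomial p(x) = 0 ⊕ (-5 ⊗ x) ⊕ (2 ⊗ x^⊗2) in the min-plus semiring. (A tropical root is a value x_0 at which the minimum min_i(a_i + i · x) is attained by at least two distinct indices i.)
Roots: {-7, 5}

Each tropical root is a break point of the lower envelope of the lines y = a_i + i · x (there are 3 lines, with slopes 0, 1, ..., 2). Only the lines that attain the minimum somewhere contribute to roots; other lines are dominated. Here the surviving (envelope) indices are i = 2, i = 1, i = 0.
Intersections between consecutive envelope lines give the roots: for adjacent envelope indices i < j the intersection is x = (a_i − a_j) / (j − i). Reading off the sorted break points: {-7, 5}.
Verification: at each break x_0, at least two indices attain the minimum of min_i(a_i + i · x_0).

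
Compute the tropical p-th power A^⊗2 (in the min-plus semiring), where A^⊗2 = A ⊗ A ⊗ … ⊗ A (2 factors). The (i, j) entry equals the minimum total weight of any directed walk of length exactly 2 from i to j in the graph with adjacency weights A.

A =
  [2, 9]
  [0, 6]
A^⊗2 =
  [4, 11]
  [2, 9]

Each entry (A^⊗2)_ij equals the minimum over all length-2 walks i = v_0 → v_1 → … → v_2 = j of Σ_t A[v_t][v_{t+1}]. For example, for (i, j) = (0, 1) we minimise over 2 possible intermediate vertex sequences; the minimum is 11, attained along the walk 0 → 0 → 1.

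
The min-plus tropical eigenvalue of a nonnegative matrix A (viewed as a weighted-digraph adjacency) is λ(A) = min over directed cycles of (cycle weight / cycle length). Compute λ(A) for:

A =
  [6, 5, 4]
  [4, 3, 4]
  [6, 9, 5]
λ(A) = 3

Enumerate directed cycles and compute their means (weight / length). Sample:
  cycle 0 → 0: weight = 6, length = 1, mean = 6/1 ≈ 6.000
  cycle 1 → 1: weight = 3, length = 1, mean = 3/1 ≈ 3.000
  cycle 2 → 2: weight = 5, length = 1, mean = 5/1 ≈ 5.000
  cycle 0 → 1 → 0: weight = 9, length = 2, mean = 9/2 ≈ 4.500
  cycle 0 → 2 → 0: weight = 10, length = 2, mean = 10/2 ≈ 5.000
  cycle 1 → 0 → 1: weight = 9, length = 2, mean = 9/2 ≈ 4.500
Minimum mean = 3.000, attained e.g. along the cycle 1 → 1 with weight 3 and length 1. So λ(A) = 3/1 = 3.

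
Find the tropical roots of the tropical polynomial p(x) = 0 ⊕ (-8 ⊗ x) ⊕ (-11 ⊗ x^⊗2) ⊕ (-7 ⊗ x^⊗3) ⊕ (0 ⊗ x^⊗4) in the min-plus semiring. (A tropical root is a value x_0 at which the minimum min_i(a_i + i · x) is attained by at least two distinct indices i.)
Roots: {-7, -4, 3, 8}

Each tropical root is a break point of the lower envelope of the lines y = a_i + i · x (there are 5 lines, with slopes 0, 1, ..., 4). Only the lines that attain the minimum somewhere contribute to roots; other lines are dominated. Here the surviving (envelope) indices are i = 4, i = 3, i = 2, i = 1, i = 0.
Intersections between consecutive envelope lines give the roots: for adjacent envelope indices i < j the intersection is x = (a_i − a_j) / (j − i). Reading off the sorted break points: {-7, -4, 3, 8}.
Verification: at each break x_0, at least two indices attain the minimum of min_i(a_i + i · x_0).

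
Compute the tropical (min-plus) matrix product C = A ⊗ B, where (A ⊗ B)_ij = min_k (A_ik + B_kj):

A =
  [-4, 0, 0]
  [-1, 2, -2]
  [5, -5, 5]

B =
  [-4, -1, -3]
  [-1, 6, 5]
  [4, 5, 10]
A ⊗ B =
  [-8, -5, -7]
  [-5, -2, -4]
  [-6, 1, 0]

Apply the min-plus product entry-by-entry:
  C[0][0] = min over k of (A[0][0] + B[0][0] = -4 + -4 = -8, A[0][1] + B[1][0] = 0 + -1 = -1, A[0][2] + B[2][0] = 0 + 4 = 4) = -8 (attained at k = 0)
  C[0][1] = min over k of (A[0][0] + B[0][1] = -4 + -1 = -5, A[0][1] + B[1][1] = 0 + 6 = 6, A[0][2] + B[2][1] = 0 + 5 = 5) = -5 (attained at k = 0)
  C[0][2] = min over k of (A[0][0] + B[0][2] = -4 + -3 = -7, A[0][1] + B[1][2] = 0 + 5 = 5, A[0][2] + B[2][2] = 0 + 10 = 10) = -7 (attained at k = 0)
  C[1][0] = min over k of (A[1][0] + B[0][0] = -1 + -4 = -5, A[1][1] + B[1][0] = 2 + -1 = 1, A[1][2] + B[2][0] = -2 + 4 = 2) = -5 (attained at k = 0)
  C[1][1] = min over k of (A[1][0] + B[0][1] = -1 + -1 = -2, A[1][1] + B[1][1] = 2 + 6 = 8, A[1][2] + B[2][1] = -2 + 5 = 3) = -2 (attained at k = 0)
  C[1][2] = min over k of (A[1][0] + B[0][2] = -1 + -3 = -4, A[1][1] + B[1][2] = 2 + 5 = 7, A[1][2] + B[2][2] = -2 + 10 = 8) = -4 (attained at k = 0)
  C[2][0] = min over k of (A[2][0] + B[0][0] = 5 + -4 = 1, A[2][1] + B[1][0] = -5 + -1 = -6, A[2][2] + B[2][0] = 5 + 4 = 9) = -6 (attained at k = 1)
  C[2][1] = min over k of (A[2][0] + B[0][1] = 5 + -1 = 4, A[2][1] + B[1][1] = -5 + 6 = 1, A[2][2] + B[2][1] = 5 + 5 = 10) = 1 (attained at k = 1)
  C[2][2] = min over k of (A[2][0] + B[0][2] = 5 + -3 = 2, A[2][1] + B[1][2] = -5 + 5 = 0, A[2][2] + B[2][2] = 5 + 10 = 15) = 0 (attained at k = 1)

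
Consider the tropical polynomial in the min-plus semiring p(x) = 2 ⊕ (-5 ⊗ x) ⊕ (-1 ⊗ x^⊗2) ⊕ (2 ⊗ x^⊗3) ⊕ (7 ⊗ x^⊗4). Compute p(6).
p(6) = 1

A tropical monomial a ⊗ x^⊗i evaluates to a + i · x. Evaluating each term at x = 6:
  Term 0 contributes 2 + 0 · 6 = 2
  Term 1 contributes -5 + 1 · 6 = 1
  Term 2 contributes -1 + 2 · 6 = 11
  Term 3 contributes 2 + 3 · 6 = 20
  Term 4 contributes 7 + 4 · 6 = 31
p(6) = ⊕ of these = min[2, 1, 11, 20, 31] = 1.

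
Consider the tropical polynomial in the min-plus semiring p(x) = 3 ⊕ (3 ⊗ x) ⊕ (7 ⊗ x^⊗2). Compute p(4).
p(4) = 3

A tropical monomial a ⊗ x^⊗i evaluates to a + i · x. Evaluating each term at x = 4:
  Term 0 contributes 3 + 0 · 4 = 3
  Term 1 contributes 3 + 1 · 4 = 7
  Term 2 contributes 7 + 2 · 4 = 15
p(4) = ⊕ of these = min[3, 7, 15] = 3.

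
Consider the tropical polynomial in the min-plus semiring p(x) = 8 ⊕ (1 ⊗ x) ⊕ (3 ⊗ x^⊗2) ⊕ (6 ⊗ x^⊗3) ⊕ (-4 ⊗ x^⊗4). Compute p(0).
p(0) = -4

A tropical monomial a ⊗ x^⊗i evaluates to a + i · x. Evaluating each term at x = 0:
  Term 0 contributes 8 + 0 · 0 = 8
  Term 1 contributes 1 + 1 · 0 = 1
  Term 2 contributes 3 + 2 · 0 = 3
  Term 3 contributes 6 + 3 · 0 = 6
  Term 4 contributes -4 + 4 · 0 = -4
p(0) = ⊕ of these = min[8, 1, 3, 6, -4] = -4.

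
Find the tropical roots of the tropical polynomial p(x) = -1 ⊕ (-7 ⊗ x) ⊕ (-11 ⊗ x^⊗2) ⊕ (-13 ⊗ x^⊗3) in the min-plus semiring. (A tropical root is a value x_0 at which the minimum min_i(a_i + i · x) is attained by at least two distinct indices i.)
Roots: {2, 4, 6}

Each tropical root is a break point of the lower envelope of the lines y = a_i + i · x (there are 4 lines, with slopes 0, 1, ..., 3). Only the lines that attain the minimum somewhere contribute to roots; other lines are dominated. Here the surviving (envelope) indices are i = 3, i = 2, i = 1, i = 0.
Intersections between consecutive envelope lines give the roots: for adjacent envelope indices i < j the intersection is x = (a_i − a_j) / (j − i). Reading off the sorted break points: {2, 4, 6}.
Verification: at each break x_0, at least two indices attain the minimum of min_i(a_i + i · x_0).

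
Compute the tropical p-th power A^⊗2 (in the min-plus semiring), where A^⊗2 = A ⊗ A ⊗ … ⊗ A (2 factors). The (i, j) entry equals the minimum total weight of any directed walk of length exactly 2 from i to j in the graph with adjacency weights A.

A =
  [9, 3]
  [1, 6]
A^⊗2 =
  [4, 9]
  [7, 4]

Each entry (A^⊗2)_ij equals the minimum over all length-2 walks i = v_0 → v_1 → … → v_2 = j of Σ_t A[v_t][v_{t+1}]. For example, for (i, j) = (0, 1) we minimise over 2 possible intermediate vertex sequences; the minimum is 9, attained along the walk 0 → 1 → 1.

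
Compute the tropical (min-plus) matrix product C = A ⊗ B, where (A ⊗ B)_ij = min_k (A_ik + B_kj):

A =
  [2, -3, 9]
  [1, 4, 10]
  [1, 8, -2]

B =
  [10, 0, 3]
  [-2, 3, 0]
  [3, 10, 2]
A ⊗ B =
  [-5, 0, -3]
  [2, 1, 4]
  [1, 1, 0]

Apply the min-plus product entry-by-entry:
  C[0][0] = min over k of (A[0][0] + B[0][0] = 2 + 10 = 12, A[0][1] + B[1][0] = -3 + -2 = -5, A[0][2] + B[2][0] = 9 + 3 = 12) = -5 (attained at k = 1)
  C[0][1] = min over k of (A[0][0] + B[0][1] = 2 + 0 = 2, A[0][1] + B[1][1] = -3 + 3 = 0, A[0][2] + B[2][1] = 9 + 10 = 19) = 0 (attained at k = 1)
  C[0][2] = min over k of (A[0][0] + B[0][2] = 2 + 3 = 5, A[0][1] + B[1][2] = -3 + 0 = -3, A[0][2] + B[2][2] = 9 + 2 = 11) = -3 (attained at k = 1)
  C[1][0] = min over k of (A[1][0] + B[0][0] = 1 + 10 = 11, A[1][1] + B[1][0] = 4 + -2 = 2, A[1][2] + B[2][0] = 10 + 3 = 13) = 2 (attained at k = 1)
  C[1][1] = min over k of (A[1][0] + B[0][1] = 1 + 0 = 1, A[1][1] + B[1][1] = 4 + 3 = 7, A[1][2] + B[2][1] = 10 + 10 = 20) = 1 (attained at k = 0)
  C[1][2] = min over k of (A[1][0] + B[0][2] = 1 + 3 = 4, A[1][1] + B[1][2] = 4 + 0 = 4, A[1][2] + B[2][2] = 10 + 2 = 12) = 4 (attained at k = 0)
  C[2][0] = min over k of (A[2][0] + B[0][0] = 1 + 10 = 11, A[2][1] + B[1][0] = 8 + -2 = 6, A[2][2] + B[2][0] = -2 + 3 = 1) = 1 (attained at k = 2)
  C[2][1] = min over k of (A[2][0] + B[0][1] = 1 + 0 = 1, A[2][1] + B[1][1] = 8 + 3 = 11, A[2][2] + B[2][1] = -2 + 10 = 8) = 1 (attained at k = 0)
  C[2][2] = min over k of (A[2][0] + B[0][2] = 1 + 3 = 4, A[2][1] + B[1][2] = 8 + 0 = 8, A[2][2] + B[2][2] = -2 + 2 = 0) = 0 (attained at k = 2)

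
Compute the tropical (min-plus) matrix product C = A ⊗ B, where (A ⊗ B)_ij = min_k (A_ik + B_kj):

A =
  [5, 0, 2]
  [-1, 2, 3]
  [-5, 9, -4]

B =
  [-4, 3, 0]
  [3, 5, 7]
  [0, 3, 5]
A ⊗ B =
  [1, 5, 5]
  [-5, 2, -1]
  [-9, -2, -5]

Apply the min-plus product entry-by-entry:
  C[0][0] = min over k of (A[0][0] + B[0][0] = 5 + -4 = 1, A[0][1] + B[1][0] = 0 + 3 = 3, A[0][2] + B[2][0] = 2 + 0 = 2) = 1 (attained at k = 0)
  C[0][1] = min over k of (A[0][0] + B[0][1] = 5 + 3 = 8, A[0][1] + B[1][1] = 0 + 5 = 5, A[0][2] + B[2][1] = 2 + 3 = 5) = 5 (attained at k = 1)
  C[0][2] = min over k of (A[0][0] + B[0][2] = 5 + 0 = 5, A[0][1] + B[1][2] = 0 + 7 = 7, A[0][2] + B[2][2] = 2 + 5 = 7) = 5 (attained at k = 0)
  C[1][0] = min over k of (A[1][0] + B[0][0] = -1 + -4 = -5, A[1][1] + B[1][0] = 2 + 3 = 5, A[1][2] + B[2][0] = 3 + 0 = 3) = -5 (attained at k = 0)
  C[1][1] = min over k of (A[1][0] + B[0][1] = -1 + 3 = 2, A[1][1] + B[1][1] = 2 + 5 = 7, A[1][2] + B[2][1] = 3 + 3 = 6) = 2 (attained at k = 0)
  C[1][2] = min over k of (A[1][0] + B[0][2] = -1 + 0 = -1, A[1][1] + B[1][2] = 2 + 7 = 9, A[1][2] + B[2][2] = 3 + 5 = 8) = -1 (attained at k = 0)
  C[2][0] = min over k of (A[2][0] + B[0][0] = -5 + -4 = -9, A[2][1] + B[1][0] = 9 + 3 = 12, A[2][2] + B[2][0] = -4 + 0 = -4) = -9 (attained at k = 0)
  C[2][1] = min over k of (A[2][0] + B[0][1] = -5 + 3 = -2, A[2][1] + B[1][1] = 9 + 5 = 14, A[2][2] + B[2][1] = -4 + 3 = -1) = -2 (attained at k = 0)
  C[2][2] = min over k of (A[2][0] + B[0][2] = -5 + 0 = -5, A[2][1] + B[1][2] = 9 + 7 = 16, A[2][2] + B[2][2] = -4 + 5 = 1) = -5 (attained at k = 0)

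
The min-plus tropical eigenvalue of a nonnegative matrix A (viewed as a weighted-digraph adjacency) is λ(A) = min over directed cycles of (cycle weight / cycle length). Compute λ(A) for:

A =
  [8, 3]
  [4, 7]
λ(A) = 7/2

Enumerate directed cycles and compute their means (weight / length). Sample:
  cycle 0 → 0: weight = 8, length = 1, mean = 8/1 ≈ 8.000
  cycle 1 → 1: weight = 7, length = 1, mean = 7/1 ≈ 7.000
  cycle 0 → 1 → 0: weight = 7, length = 2, mean = 7/2 ≈ 3.500
  cycle 1 → 0 → 1: weight = 7, length = 2, mean = 7/2 ≈ 3.500
Minimum mean = 3.500, attained e.g. along the cycle 0 → 1 → 0 with weight 7 and length 2. So λ(A) = 7/2 = 7/2.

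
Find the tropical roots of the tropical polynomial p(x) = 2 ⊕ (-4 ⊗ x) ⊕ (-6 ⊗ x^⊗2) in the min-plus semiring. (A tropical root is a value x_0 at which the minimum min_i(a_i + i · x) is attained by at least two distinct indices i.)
Roots: {2, 6}

Each tropical root is a break point of the lower envelope of the lines y = a_i + i · x (there are 3 lines, with slopes 0, 1, ..., 2). Only the lines that attain the minimum somewhere contribute to roots; other lines are dominated. Here the surviving (envelope) indices are i = 2, i = 1, i = 0.
Intersections between consecutive envelope lines give the roots: for adjacent envelope indices i < j the intersection is x = (a_i − a_j) / (j − i). Reading off the sorted break points: {2, 6}.
Verification: at each break x_0, at least two indices attain the minimum of min_i(a_i + i · x_0).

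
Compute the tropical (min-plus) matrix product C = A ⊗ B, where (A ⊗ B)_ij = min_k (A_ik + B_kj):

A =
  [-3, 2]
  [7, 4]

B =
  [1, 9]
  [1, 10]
A ⊗ B =
  [-2, 6]
  [5, 14]

Apply the min-plus product entry-by-entry:
  C[0][0] = min over k of (A[0][0] + B[0][0] = -3 + 1 = -2, A[0][1] + B[1][0] = 2 + 1 = 3) = -2 (attained at k = 0)
  C[0][1] = min over k of (A[0][0] + B[0][1] = -3 + 9 = 6, A[0][1] + B[1][1] = 2 + 10 = 12) = 6 (attained at k = 0)
  C[1][0] = min over k of (A[1][0] + B[0][0] = 7 + 1 = 8, A[1][1] + B[1][0] = 4 + 1 = 5) = 5 (attained at k = 1)
  C[1][1] = min over k of (A[1][0] + B[0][1] = 7 + 9 = 16, A[1][1] + B[1][1] = 4 + 10 = 14) = 14 (attained at k = 1)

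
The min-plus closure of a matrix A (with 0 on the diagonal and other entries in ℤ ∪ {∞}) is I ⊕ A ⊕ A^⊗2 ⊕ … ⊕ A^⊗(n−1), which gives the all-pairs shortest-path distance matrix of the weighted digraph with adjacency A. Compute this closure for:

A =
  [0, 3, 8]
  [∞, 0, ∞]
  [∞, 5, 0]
Closure =
  [0, 3, 8]
  [∞, 0, ∞]
  [∞, 5, 0]

This is the Floyd-Warshall all-pairs shortest-path computation. For each intermediate vertex k = 0, 1, …, 2, update dist[i][j] ← min(dist[i][j], dist[i][k] + dist[k][j]). The final matrix gives, for each (i, j), the minimum total weight of any directed path from i to j (possibly empty when i = j).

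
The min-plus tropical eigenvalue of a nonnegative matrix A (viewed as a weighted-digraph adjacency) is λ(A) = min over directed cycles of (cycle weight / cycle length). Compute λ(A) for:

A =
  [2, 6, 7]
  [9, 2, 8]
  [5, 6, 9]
λ(A) = 2

Enumerate directed cycles and compute their means (weight / length). Sample:
  cycle 0 → 0: weight = 2, length = 1, mean = 2/1 ≈ 2.000
  cycle 1 → 1: weight = 2, length = 1, mean = 2/1 ≈ 2.000
  cycle 2 → 2: weight = 9, length = 1, mean = 9/1 ≈ 9.000
  cycle 0 → 1 → 0: weight = 15, length = 2, mean = 15/2 ≈ 7.500
  cycle 0 → 2 → 0: weight = 12, length = 2, mean = 12/2 ≈ 6.000
  cycle 1 → 0 → 1: weight = 15, length = 2, mean = 15/2 ≈ 7.500
Minimum mean = 2.000, attained e.g. along the cycle 0 → 0 with weight 2 and length 1. So λ(A) = 2/1 = 2.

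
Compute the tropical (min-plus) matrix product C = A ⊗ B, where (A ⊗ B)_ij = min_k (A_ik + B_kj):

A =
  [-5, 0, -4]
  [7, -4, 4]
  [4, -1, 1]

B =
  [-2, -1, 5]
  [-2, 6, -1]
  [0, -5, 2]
A ⊗ B =
  [-7, -9, -2]
  [-6, -1, -5]
  [-3, -4, -2]

Apply the min-plus product entry-by-entry:
  C[0][0] = min over k of (A[0][0] + B[0][0] = -5 + -2 = -7, A[0][1] + B[1][0] = 0 + -2 = -2, A[0][2] + B[2][0] = -4 + 0 = -4) = -7 (attained at k = 0)
  C[0][1] = min over k of (A[0][0] + B[0][1] = -5 + -1 = -6, A[0][1] + B[1][1] = 0 + 6 = 6, A[0][2] + B[2][1] = -4 + -5 = -9) = -9 (attained at k = 2)
  C[0][2] = min over k of (A[0][0] + B[0][2] = -5 + 5 = 0, A[0][1] + B[1][2] = 0 + -1 = -1, A[0][2] + B[2][2] = -4 + 2 = -2) = -2 (attained at k = 2)
  C[1][0] = min over k of (A[1][0] + B[0][0] = 7 + -2 = 5, A[1][1] + B[1][0] = -4 + -2 = -6, A[1][2] + B[2][0] = 4 + 0 = 4) = -6 (attained at k = 1)
  C[1][1] = min over k of (A[1][0] + B[0][1] = 7 + -1 = 6, A[1][1] + B[1][1] = -4 + 6 = 2, A[1][2] + B[2][1] = 4 + -5 = -1) = -1 (attained at k = 2)
  C[1][2] = min over k of (A[1][0] + B[0][2] = 7 + 5 = 12, A[1][1] + B[1][2] = -4 + -1 = -5, A[1][2] + B[2][2] = 4 + 2 = 6) = -5 (attained at k = 1)
  C[2][0] = min over k of (A[2][0] + B[0][0] = 4 + -2 = 2, A[2][1] + B[1][0] = -1 + -2 = -3, A[2][2] + B[2][0] = 1 + 0 = 1) = -3 (attained at k = 1)
  C[2][1] = min over k of (A[2][0] + B[0][1] = 4 + -1 = 3, A[2][1] + B[1][1] = -1 + 6 = 5, A[2][2] + B[2][1] = 1 + -5 = -4) = -4 (attained at k = 2)
  C[2][2] = min over k of (A[2][0] + B[0][2] = 4 + 5 = 9, A[2][1] + B[1][2] = -1 + -1 = -2, A[2][2] + B[2][2] = 1 + 2 = 3) = -2 (attained at k = 1)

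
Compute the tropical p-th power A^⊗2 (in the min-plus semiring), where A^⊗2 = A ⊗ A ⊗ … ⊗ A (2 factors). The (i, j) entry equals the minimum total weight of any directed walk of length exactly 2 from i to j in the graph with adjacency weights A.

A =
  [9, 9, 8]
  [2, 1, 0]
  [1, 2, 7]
A^⊗2 =
  [9, 10, 9]
  [1, 2, 1]
  [4, 3, 2]

Each entry (A^⊗2)_ij equals the minimum over all length-2 walks i = v_0 → v_1 → … → v_2 = j of Σ_t A[v_t][v_{t+1}]. For example, for (i, j) = (0, 2) we minimise over 3 possible intermediate vertex sequences; the minimum is 9, attained along the walk 0 → 1 → 2.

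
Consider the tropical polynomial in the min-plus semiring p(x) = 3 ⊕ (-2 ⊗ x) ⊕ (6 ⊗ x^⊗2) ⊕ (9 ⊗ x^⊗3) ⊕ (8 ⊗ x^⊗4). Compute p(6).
p(6) = 3

A tropical monomial a ⊗ x^⊗i evaluates to a + i · x. Evaluating each term at x = 6:
  Term 0 contributes 3 + 0 · 6 = 3
  Term 1 contributes -2 + 1 · 6 = 4
  Term 2 contributes 6 + 2 · 6 = 18
  Term 3 contributes 9 + 3 · 6 = 27
  Term 4 contributes 8 + 4 · 6 = 32
p(6) = ⊕ of these = min[3, 4, 18, 27, 32] = 3.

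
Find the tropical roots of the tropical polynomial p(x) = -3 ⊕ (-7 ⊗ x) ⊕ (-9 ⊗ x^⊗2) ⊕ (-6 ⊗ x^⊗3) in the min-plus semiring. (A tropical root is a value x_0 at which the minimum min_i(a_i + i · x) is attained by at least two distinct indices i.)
Roots: {-3, 2, 4}

Each tropical root is a break point of the lower envelope of the lines y = a_i + i · x (there are 4 lines, with slopes 0, 1, ..., 3). Only the lines that attain the minimum somewhere contribute to roots; other lines are dominated. Here the surviving (envelope) indices are i = 3, i = 2, i = 1, i = 0.
Intersections between consecutive envelope lines give the roots: for adjacent envelope indices i < j the intersection is x = (a_i − a_j) / (j − i). Reading off the sorted break points: {-3, 2, 4}.
Verification: at each break x_0, at least two indices attain the minimum of min_i(a_i + i · x_0).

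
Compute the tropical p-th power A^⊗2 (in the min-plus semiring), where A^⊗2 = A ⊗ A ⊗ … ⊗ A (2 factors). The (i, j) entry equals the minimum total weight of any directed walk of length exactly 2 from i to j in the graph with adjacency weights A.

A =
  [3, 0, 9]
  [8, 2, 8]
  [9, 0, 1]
A^⊗2 =
  [6, 2, 8]
  [10, 4, 9]
  [8, 1, 2]

Each entry (A^⊗2)_ij equals the minimum over all length-2 walks i = v_0 → v_1 → … → v_2 = j of Σ_t A[v_t][v_{t+1}]. For example, for (i, j) = (0, 2) we minimise over 3 possible intermediate vertex sequences; the minimum is 8, attained along the walk 0 → 1 → 2.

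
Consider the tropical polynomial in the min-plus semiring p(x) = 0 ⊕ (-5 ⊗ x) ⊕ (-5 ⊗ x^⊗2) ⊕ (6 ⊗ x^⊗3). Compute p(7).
p(7) = 0

A tropical monomial a ⊗ x^⊗i evaluates to a + i · x. Evaluating each term at x = 7:
  Term 0 contributes 0 + 0 · 7 = 0
  Term 1 contributes -5 + 1 · 7 = 2
  Term 2 contributes -5 + 2 · 7 = 9
  Term 3 contributes 6 + 3 · 7 = 27
p(7) = ⊕ of these = min[0, 2, 9, 27] = 0.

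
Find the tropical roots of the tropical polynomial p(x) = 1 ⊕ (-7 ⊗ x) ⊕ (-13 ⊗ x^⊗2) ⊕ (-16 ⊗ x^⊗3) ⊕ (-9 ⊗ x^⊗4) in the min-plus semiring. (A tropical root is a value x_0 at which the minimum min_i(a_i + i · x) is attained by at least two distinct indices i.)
Roots: {-7, 3, 6, 8}

Each tropical root is a break point of the lower envelope of the lines y = a_i + i · x (there are 5 lines, with slopes 0, 1, ..., 4). Only the lines that attain the minimum somewhere contribute to roots; other lines are dominated. Here the surviving (envelope) indices are i = 4, i = 3, i = 2, i = 1, i = 0.
Intersections between consecutive envelope lines give the roots: for adjacent envelope indices i < j the intersection is x = (a_i − a_j) / (j − i). Reading off the sorted break points: {-7, 3, 6, 8}.
Verification: at each break x_0, at least two indices attain the minimum of min_i(a_i + i · x_0).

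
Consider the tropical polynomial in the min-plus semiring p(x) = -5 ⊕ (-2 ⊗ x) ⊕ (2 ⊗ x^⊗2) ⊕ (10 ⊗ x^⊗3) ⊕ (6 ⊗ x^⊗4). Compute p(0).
p(0) = -5

A tropical monomial a ⊗ x^⊗i evaluates to a + i · x. Evaluating each term at x = 0:
  Term 0 contributes -5 + 0 · 0 = -5
  Term 1 contributes -2 + 1 · 0 = -2
  Term 2 contributes 2 + 2 · 0 = 2
  Term 3 contributes 10 + 3 · 0 = 10
  Term 4 contributes 6 + 4 · 0 = 6
p(0) = ⊕ of these = min[-5, -2, 2, 10, 6] = -5.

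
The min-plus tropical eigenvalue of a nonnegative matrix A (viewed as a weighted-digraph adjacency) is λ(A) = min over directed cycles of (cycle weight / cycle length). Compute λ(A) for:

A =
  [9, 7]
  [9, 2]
λ(A) = 2

Enumerate directed cycles and compute their means (weight / length). Sample:
  cycle 0 → 0: weight = 9, length = 1, mean = 9/1 ≈ 9.000
  cycle 1 → 1: weight = 2, length = 1, mean = 2/1 ≈ 2.000
  cycle 0 → 1 → 0: weight = 16, length = 2, mean = 16/2 ≈ 8.000
  cycle 1 → 0 → 1: weight = 16, length = 2, mean = 16/2 ≈ 8.000
Minimum mean = 2.000, attained e.g. along the cycle 1 → 1 with weight 2 and length 1. So λ(A) = 2/1 = 2.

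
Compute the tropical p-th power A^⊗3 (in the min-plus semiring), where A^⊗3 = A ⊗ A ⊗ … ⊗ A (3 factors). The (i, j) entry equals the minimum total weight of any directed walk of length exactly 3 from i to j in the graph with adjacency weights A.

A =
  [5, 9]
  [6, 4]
A^⊗3 =
  [15, 17]
  [14, 12]

Each entry (A^⊗3)_ij equals the minimum over all length-3 walks i = v_0 → v_1 → … → v_3 = j of Σ_t A[v_t][v_{t+1}]. For example, for (i, j) = (0, 1) we minimise over 4 possible intermediate vertex sequences; the minimum is 17, attained along the walk 0 → 1 → 1 → 1.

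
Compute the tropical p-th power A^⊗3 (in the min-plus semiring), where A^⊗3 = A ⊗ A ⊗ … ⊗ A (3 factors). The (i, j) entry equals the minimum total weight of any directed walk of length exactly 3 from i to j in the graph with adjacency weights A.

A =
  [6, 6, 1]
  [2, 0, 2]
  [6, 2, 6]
A^⊗3 =
  [5, 3, 5]
  [2, 0, 2]
  [4, 2, 4]

Each entry (A^⊗3)_ij equals the minimum over all length-3 walks i = v_0 → v_1 → … → v_3 = j of Σ_t A[v_t][v_{t+1}]. For example, for (i, j) = (0, 2) we minimise over 9 possible intermediate vertex sequences; the minimum is 5, attained along the walk 0 → 2 → 1 → 2.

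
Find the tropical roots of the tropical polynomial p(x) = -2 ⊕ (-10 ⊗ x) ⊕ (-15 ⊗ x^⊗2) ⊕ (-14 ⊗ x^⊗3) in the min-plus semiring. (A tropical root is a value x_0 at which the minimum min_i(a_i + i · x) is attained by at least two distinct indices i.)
Roots: {-1, 5, 8}

Each tropical root is a break point of the lower envelope of the lines y = a_i + i · x (there are 4 lines, with slopes 0, 1, ..., 3). Only the lines that attain the minimum somewhere contribute to roots; other lines are dominated. Here the surviving (envelope) indices are i = 3, i = 2, i = 1, i = 0.
Intersections between consecutive envelope lines give the roots: for adjacent envelope indices i < j the intersection is x = (a_i − a_j) / (j − i). Reading off the sorted break points: {-1, 5, 8}.
Verification: at each break x_0, at least two indices attain the minimum of min_i(a_i + i · x_0).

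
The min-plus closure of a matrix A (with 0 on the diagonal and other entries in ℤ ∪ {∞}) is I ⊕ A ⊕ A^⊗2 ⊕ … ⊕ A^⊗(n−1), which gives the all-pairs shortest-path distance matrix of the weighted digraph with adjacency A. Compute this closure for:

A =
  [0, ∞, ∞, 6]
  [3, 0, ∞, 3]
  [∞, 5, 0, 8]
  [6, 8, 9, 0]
Closure =
  [0, 14, 15, 6]
  [3, 0, 12, 3]
  [8, 5, 0, 8]
  [6, 8, 9, 0]

This is the Floyd-Warshall all-pairs shortest-path computation. For each intermediate vertex k = 0, 1, …, 3, update dist[i][j] ← min(dist[i][j], dist[i][k] + dist[k][j]). The final matrix gives, for each (i, j), the minimum total weight of any directed path from i to j (possibly empty when i = j).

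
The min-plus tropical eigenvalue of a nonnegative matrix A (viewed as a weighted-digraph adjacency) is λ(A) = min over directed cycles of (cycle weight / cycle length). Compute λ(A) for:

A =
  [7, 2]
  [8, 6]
λ(A) = 5

Enumerate directed cycles and compute their means (weight / length). Sample:
  cycle 0 → 0: weight = 7, length = 1, mean = 7/1 ≈ 7.000
  cycle 1 → 1: weight = 6, length = 1, mean = 6/1 ≈ 6.000
  cycle 0 → 1 → 0: weight = 10, length = 2, mean = 10/2 ≈ 5.000
  cycle 1 → 0 → 1: weight = 10, length = 2, mean = 10/2 ≈ 5.000
Minimum mean = 5.000, attained e.g. along the cycle 0 → 1 → 0 with weight 10 and length 2. So λ(A) = 10/2 = 5.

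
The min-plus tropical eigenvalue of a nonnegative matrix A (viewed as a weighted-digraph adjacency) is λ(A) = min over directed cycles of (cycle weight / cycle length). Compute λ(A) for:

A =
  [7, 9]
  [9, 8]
λ(A) = 7

Enumerate directed cycles and compute their means (weight / length). Sample:
  cycle 0 → 0: weight = 7, length = 1, mean = 7/1 ≈ 7.000
  cycle 1 → 1: weight = 8, length = 1, mean = 8/1 ≈ 8.000
  cycle 0 → 1 → 0: weight = 18, length = 2, mean = 18/2 ≈ 9.000
  cycle 1 → 0 → 1: weight = 18, length = 2, mean = 18/2 ≈ 9.000
Minimum mean = 7.000, attained e.g. along the cycle 0 → 0 with weight 7 and length 1. So λ(A) = 7/1 = 7.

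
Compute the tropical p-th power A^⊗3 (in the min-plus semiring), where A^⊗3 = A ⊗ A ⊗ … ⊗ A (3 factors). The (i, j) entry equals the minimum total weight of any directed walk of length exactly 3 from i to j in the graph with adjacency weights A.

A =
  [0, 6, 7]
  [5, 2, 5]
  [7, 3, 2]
A^⊗3 =
  [0, 6, 7]
  [5, 6, 9]
  [7, 7, 6]

Each entry (A^⊗3)_ij equals the minimum over all length-3 walks i = v_0 → v_1 → … → v_3 = j of Σ_t A[v_t][v_{t+1}]. For example, for (i, j) = (0, 2) we minimise over 9 possible intermediate vertex sequences; the minimum is 7, attained along the walk 0 → 0 → 0 → 2.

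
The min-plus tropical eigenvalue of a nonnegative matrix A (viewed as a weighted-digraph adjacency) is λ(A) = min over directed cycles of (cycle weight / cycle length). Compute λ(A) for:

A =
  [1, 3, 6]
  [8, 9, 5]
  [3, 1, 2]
λ(A) = 1

Enumerate directed cycles and compute their means (weight / length). Sample:
  cycle 0 → 0: weight = 1, length = 1, mean = 1/1 ≈ 1.000
  cycle 1 → 1: weight = 9, length = 1, mean = 9/1 ≈ 9.000
  cycle 2 → 2: weight = 2, length = 1, mean = 2/1 ≈ 2.000
  cycle 0 → 1 → 0: weight = 11, length = 2, mean = 11/2 ≈ 5.500
  cycle 0 → 2 → 0: weight = 9, length = 2, mean = 9/2 ≈ 4.500
  cycle 1 → 0 → 1: weight = 11, length = 2, mean = 11/2 ≈ 5.500
Minimum mean = 1.000, attained e.g. along the cycle 0 → 0 with weight 1 and length 1. So λ(A) = 1/1 = 1.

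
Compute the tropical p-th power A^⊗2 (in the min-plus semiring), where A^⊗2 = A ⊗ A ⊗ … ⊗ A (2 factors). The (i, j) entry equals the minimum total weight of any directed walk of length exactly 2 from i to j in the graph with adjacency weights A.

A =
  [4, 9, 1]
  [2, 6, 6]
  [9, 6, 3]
A^⊗2 =
  [8, 7, 4]
  [6, 11, 3]
  [8, 9, 6]

Each entry (A^⊗2)_ij equals the minimum over all length-2 walks i = v_0 → v_1 → … → v_2 = j of Σ_t A[v_t][v_{t+1}]. For example, for (i, j) = (0, 2) we minimise over 3 possible intermediate vertex sequences; the minimum is 4, attained along the walk 0 → 2 → 2.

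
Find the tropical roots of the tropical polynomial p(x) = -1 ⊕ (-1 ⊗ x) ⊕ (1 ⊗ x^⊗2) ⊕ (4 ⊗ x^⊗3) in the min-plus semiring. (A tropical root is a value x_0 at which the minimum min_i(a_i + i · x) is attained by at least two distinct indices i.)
Roots: {-3, -2, 0}

Each tropical root is a break point of the lower envelope of the lines y = a_i + i · x (there are 4 lines, with slopes 0, 1, ..., 3). Only the lines that attain the minimum somewhere contribute to roots; other lines are dominated. Here the surviving (envelope) indices are i = 3, i = 2, i = 1, i = 0.
Intersections between consecutive envelope lines give the roots: for adjacent envelope indices i < j the intersection is x = (a_i − a_j) / (j − i). Reading off the sorted break points: {-3, -2, 0}.
Verification: at each break x_0, at least two indices attain the minimum of min_i(a_i + i · x_0).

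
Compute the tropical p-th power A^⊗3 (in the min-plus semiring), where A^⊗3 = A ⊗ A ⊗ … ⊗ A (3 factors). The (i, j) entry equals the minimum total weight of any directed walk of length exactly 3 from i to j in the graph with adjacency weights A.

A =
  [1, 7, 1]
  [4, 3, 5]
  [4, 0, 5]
A^⊗3 =
  [3, 2, 3]
  [6, 5, 6]
  [5, 5, 5]

Each entry (A^⊗3)_ij equals the minimum over all length-3 walks i = v_0 → v_1 → … → v_3 = j of Σ_t A[v_t][v_{t+1}]. For example, for (i, j) = (0, 2) we minimise over 9 possible intermediate vertex sequences; the minimum is 3, attained along the walk 0 → 0 → 0 → 2.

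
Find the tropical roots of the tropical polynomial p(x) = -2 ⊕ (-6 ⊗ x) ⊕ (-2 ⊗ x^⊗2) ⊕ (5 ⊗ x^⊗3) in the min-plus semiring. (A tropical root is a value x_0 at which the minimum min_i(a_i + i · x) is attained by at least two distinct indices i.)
Roots: {-7, -4, 4}

Each tropical root is a break point of the lower envelope of the lines y = a_i + i · x (there are 4 lines, with slopes 0, 1, ..., 3). Only the lines that attain the minimum somewhere contribute to roots; other lines are dominated. Here the surviving (envelope) indices are i = 3, i = 2, i = 1, i = 0.
Intersections between consecutive envelope lines give the roots: for adjacent envelope indices i < j the intersection is x = (a_i − a_j) / (j − i). Reading off the sorted break points: {-7, -4, 4}.
Verification: at each break x_0, at least two indices attain the minimum of min_i(a_i + i · x_0).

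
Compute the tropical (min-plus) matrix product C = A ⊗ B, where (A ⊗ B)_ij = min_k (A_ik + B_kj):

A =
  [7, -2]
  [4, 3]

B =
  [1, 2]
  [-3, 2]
A ⊗ B =
  [-5, 0]
  [0, 5]

Apply the min-plus product entry-by-entry:
  C[0][0] = min over k of (A[0][0] + B[0][0] = 7 + 1 = 8, A[0][1] + B[1][0] = -2 + -3 = -5) = -5 (attained at k = 1)
  C[0][1] = min over k of (A[0][0] + B[0][1] = 7 + 2 = 9, A[0][1] + B[1][1] = -2 + 2 = 0) = 0 (attained at k = 1)
  C[1][0] = min over k of (A[1][0] + B[0][0] = 4 + 1 = 5, A[1][1] + B[1][0] = 3 + -3 = 0) = 0 (attained at k = 1)
  C[1][1] = min over k of (A[1][0] + B[0][1] = 4 + 2 = 6, A[1][1] + B[1][1] = 3 + 2 = 5) = 5 (attained at k = 1)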